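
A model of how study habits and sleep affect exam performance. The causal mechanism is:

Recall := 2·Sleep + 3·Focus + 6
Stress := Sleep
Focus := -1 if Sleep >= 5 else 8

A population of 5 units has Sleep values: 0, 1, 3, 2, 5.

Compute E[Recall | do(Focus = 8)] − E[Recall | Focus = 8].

do(Focus=8) breaks Focus's dependence on Sleep. With Focus=8 fixed, Recall across the units is 30, 32, 36, 34, 40, mean 34.4.
Observing Focus=8 restricts to units where Focus's equation naturally yields 8: Sleep ∈ {0, 1, 3, 2}. In that subpopulation Recall = 30, 32, 36, 34, mean 33.
Difference = 34.4 − 33 = 1.4.

1.4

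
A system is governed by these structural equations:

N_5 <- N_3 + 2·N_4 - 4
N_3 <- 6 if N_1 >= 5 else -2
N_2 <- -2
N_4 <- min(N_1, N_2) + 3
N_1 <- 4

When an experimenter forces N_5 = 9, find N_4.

1

The intervention breaks the incoming arrows to N_5: N_5 <- N_3 + 2·N_4 - 4 no longer applies, and N_5 = 9.
Since N_4 is not a descendant of the intervened variable, it is unaffected.
N_4 = min(N_1, N_2) + 3  [with N_1=4, N_2=-2]  = 1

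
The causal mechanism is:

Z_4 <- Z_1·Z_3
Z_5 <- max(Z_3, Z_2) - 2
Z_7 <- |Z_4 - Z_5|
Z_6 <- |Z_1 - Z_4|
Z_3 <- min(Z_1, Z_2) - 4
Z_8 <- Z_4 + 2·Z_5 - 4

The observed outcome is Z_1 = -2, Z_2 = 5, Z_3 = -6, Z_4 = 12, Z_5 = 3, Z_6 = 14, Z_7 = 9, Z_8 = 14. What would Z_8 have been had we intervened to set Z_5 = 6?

20

do(Z_5=6) replaces the equation Z_5 <- max(Z_3, Z_2) - 2 with the constant Z_5 = 6.
Z_3 = min(Z_1, Z_2) - 4  [with Z_1=-2, Z_2=5]  = -6
Z_4 = Z_1·Z_3  [with Z_1=-2, Z_3=-6]  = 12
Z_8 = Z_4 + 2·Z_5 - 4  [with Z_4=12, Z_5=6]  = 20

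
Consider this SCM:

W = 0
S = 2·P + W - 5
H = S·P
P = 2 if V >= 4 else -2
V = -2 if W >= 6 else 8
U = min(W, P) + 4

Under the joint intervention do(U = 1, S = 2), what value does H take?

Setting U = 1, S = 2 by intervention discards those variables' equations.
V = -2 if W >= 6 else 8  [with W=0]  = 8
P = 2 if V >= 4 else -2  [with V=8]  = 2
H = S·P  [with S=2, P=2]  = 4

4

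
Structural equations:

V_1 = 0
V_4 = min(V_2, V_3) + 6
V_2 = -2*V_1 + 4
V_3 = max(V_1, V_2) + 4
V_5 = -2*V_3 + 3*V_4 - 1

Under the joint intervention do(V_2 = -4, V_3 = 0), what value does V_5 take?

5

Under do(V_2 = -4, V_3 = 0), each intervened variable's structural equation is replaced by its fixed value.
V_4 = min(V_2, V_3) + 6  [with V_2=-4, V_3=0]  = 2
V_5 = -2*V_3 + 3*V_4 - 1  [with V_3=0, V_4=2]  = 5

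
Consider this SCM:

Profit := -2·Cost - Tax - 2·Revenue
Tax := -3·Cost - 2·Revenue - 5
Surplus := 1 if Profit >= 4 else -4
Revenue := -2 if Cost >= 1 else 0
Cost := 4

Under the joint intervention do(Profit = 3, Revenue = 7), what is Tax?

Setting Profit = 3, Revenue = 7 by intervention discards those variables' equations.
Tax = -3·Cost - 2·Revenue - 5  [with Cost=4, Revenue=7]  = -31

-31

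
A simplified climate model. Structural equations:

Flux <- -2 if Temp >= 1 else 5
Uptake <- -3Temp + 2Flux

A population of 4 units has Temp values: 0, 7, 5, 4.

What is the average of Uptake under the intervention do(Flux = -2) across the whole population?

-16

The intervention sets Flux=-2 in all 4 units regardless of Temp. Recomputing Uptake per unit gives -4, -25, -19, -16; average -16.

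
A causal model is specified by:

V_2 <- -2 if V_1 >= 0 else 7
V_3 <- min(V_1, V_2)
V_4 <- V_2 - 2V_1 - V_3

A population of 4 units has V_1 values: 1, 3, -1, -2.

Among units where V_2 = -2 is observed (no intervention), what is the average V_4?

-4

E[V_4|V_2=-2] averages over only the 2 units with V_2=-2 (V_1 = 1, 3): V_4 = -2, -6, mean -4.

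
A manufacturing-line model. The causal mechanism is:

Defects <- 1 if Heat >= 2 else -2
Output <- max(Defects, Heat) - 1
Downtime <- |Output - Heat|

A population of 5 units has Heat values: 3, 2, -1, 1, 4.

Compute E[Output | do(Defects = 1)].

Every unit gets Defects=1 under the intervention. Output values become 2, 1, 0, 0, 3; E[Output|do(Defects=1)] = 1.2.

1.2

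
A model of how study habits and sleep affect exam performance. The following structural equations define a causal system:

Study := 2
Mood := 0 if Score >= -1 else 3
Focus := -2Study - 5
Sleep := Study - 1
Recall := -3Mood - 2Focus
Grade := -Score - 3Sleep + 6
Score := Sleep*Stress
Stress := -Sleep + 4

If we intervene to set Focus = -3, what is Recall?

6

The intervention breaks the incoming arrows to Focus: Focus := -2Study - 5 no longer applies, and Focus = -3.
Sleep = Study - 1  [with Study=2]  = 1
Stress = -Sleep + 4  [with Sleep=1]  = 3
Score = Sleep*Stress  [with Sleep=1, Stress=3]  = 3
Mood = 0 if Score >= -1 else 3  [with Score=3]  = 0
Recall = -3Mood - 2Focus  [with Mood=0, Focus=-3]  = 6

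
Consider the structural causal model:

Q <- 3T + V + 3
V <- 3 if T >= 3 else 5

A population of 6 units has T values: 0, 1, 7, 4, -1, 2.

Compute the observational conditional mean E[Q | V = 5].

9.5

Observing V=5 restricts to units where V's equation naturally yields 5: T ∈ {0, 1, -1, 2}. In that subpopulation Q = 8, 11, 5, 14, mean 9.5.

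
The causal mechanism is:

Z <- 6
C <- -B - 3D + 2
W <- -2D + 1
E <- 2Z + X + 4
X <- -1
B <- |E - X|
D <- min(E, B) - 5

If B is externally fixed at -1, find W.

13

Under do(B=-1), the mechanism B <- |E - X| is discarded; B is fixed at -1.
E = 2Z + X + 4  [with Z=6, X=-1]  = 15
D = min(E, B) - 5  [with E=15, B=-1]  = -6
W = -2D + 1  [with D=-6]  = 13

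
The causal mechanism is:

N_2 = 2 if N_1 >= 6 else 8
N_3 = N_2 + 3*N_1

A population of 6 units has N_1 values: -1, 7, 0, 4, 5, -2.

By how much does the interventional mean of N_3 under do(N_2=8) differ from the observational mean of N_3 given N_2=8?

The intervention sets N_2=8 in all 6 units regardless of N_1. Recomputing N_3 per unit gives 5, 29, 8, 20, 23, 2; average 14.5.
E[N_3|N_2=8] averages over only the 5 units with N_2=8 (N_1 = -1, 0, 4, 5, -2): N_3 = 5, 8, 20, 23, 2, mean 11.6.
Difference = 14.5 − 11.6 = 2.9.

2.9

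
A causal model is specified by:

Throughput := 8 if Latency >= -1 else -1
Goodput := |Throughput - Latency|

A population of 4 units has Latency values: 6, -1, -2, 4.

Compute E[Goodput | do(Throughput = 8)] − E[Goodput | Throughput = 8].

1.25

Every unit gets Throughput=8 under the intervention. Goodput values become 2, 9, 10, 4; E[Goodput|do(Throughput=8)] = 6.25.
E[Goodput|Throughput=8] averages over only the 3 units with Throughput=8 (Latency = 6, -1, 4): Goodput = 2, 9, 4, mean 5.
Difference = 6.25 − 5 = 1.25.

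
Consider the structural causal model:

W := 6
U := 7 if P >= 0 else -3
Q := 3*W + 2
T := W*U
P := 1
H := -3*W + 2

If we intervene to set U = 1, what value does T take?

do(U=1) replaces the equation U := 7 if P >= 0 else -3 with the constant U = 1.
T = W*U  [with W=6, U=1]  = 6

6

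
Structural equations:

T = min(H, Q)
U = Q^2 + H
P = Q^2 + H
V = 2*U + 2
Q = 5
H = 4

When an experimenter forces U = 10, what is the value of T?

4

The intervention breaks the incoming arrows to U: U = Q^2 + H no longer applies, and U = 10.
Since T is not a descendant of the intervened variable, it is unaffected.
T = min(H, Q)  [with H=4, Q=5]  = 4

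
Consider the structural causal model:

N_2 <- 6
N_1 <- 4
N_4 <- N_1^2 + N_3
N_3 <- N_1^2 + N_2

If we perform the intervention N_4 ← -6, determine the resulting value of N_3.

Under do(N_4=-6), the mechanism N_4 <- N_1^2 + N_3 is discarded; N_4 is fixed at -6.
Since N_3 is not a descendant of the intervened variable, it is unaffected.
N_3 = N_1^2 + N_2  [with N_1=4, N_2=6]  = 22

22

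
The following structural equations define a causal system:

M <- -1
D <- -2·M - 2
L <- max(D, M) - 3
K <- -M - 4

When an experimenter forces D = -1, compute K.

-3

Under do(D=-1), the mechanism D <- -2·M - 2 is discarded; D is fixed at -1.
Since K is not a descendant of the intervened variable, it is unaffected.
K = -M - 4  [with M=-1]  = -3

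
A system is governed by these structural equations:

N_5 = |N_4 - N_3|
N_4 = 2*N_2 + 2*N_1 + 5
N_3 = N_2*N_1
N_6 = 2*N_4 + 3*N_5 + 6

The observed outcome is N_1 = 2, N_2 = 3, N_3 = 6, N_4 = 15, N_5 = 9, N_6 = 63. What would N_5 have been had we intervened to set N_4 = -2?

8

Intervening sets N_4 = -2 and removes its equation (N_4 = 2*N_2 + 2*N_1 + 5).
N_3 = N_2*N_1  [with N_2=3, N_1=2]  = 6
N_5 = |N_4 - N_3|  [with N_4=-2, N_3=6]  = 8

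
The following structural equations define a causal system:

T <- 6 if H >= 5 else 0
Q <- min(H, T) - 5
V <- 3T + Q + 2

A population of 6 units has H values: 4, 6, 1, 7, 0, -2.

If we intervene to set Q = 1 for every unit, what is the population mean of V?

Every unit gets Q=1 under the intervention. V values become 3, 21, 3, 21, 3, 3; E[V|do(Q=1)] = 9.

9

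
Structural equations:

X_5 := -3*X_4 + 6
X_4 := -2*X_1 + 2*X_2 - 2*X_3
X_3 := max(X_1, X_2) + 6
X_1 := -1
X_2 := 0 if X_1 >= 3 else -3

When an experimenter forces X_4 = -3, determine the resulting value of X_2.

-3

The intervention breaks the incoming arrows to X_4: X_4 := -2*X_1 + 2*X_2 - 2*X_3 no longer applies, and X_4 = -3.
Since X_2 is not a descendant of the intervened variable, it is unaffected.
X_2 = 0 if X_1 >= 3 else -3  [with X_1=-1]  = -3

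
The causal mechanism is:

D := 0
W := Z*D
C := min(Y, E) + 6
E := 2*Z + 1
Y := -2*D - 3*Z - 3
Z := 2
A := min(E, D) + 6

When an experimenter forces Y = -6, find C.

Under do(Y=-6), the mechanism Y := -2*D - 3*Z - 3 is discarded; Y is fixed at -6.
E = 2*Z + 1  [with Z=2]  = 5
C = min(Y, E) + 6  [with Y=-6, E=5]  = 0

0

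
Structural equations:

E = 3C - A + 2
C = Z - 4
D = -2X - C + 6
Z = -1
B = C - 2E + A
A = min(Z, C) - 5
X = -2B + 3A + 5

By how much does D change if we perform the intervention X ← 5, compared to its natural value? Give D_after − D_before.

Intervening sets X = 5 and removes its equation (X = -2B + 3A + 5).
C = Z - 4  [with Z=-1]  = -5
D = -2X - C + 6  [with X=5, C=-5]  = 1
Without intervention: C = Z - 4  [with Z=-1]  = -5; A = min(Z, C) - 5  [with Z=-1, C=-5]  = -10; E = 3C - A + 2  [with C=-5, A=-10]  = -3; B = C - 2E + A  [with C=-5, E=-3, A=-10]  = -9; X = -2B + 3A + 5  [with B=-9, A=-10]  = -7; D = -2X - C + 6  [with X=-7, C=-5]  = 25.
Change = 1 − 25 = -24.

-24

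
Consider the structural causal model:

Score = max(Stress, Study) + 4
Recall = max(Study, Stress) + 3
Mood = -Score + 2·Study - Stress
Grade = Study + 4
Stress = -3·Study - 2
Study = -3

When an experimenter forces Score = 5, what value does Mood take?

The intervention breaks the incoming arrows to Score: Score = max(Stress, Study) + 4 no longer applies, and Score = 5.
Stress = -3·Study - 2  [with Study=-3]  = 7
Mood = -Score + 2·Study - Stress  [with Score=5, Study=-3, Stress=7]  = -18

-18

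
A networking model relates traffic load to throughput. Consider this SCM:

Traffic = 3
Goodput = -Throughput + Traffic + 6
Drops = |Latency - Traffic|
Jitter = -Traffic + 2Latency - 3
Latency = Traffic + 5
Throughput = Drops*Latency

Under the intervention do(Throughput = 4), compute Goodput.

The intervention breaks the incoming arrows to Throughput: Throughput = Drops*Latency no longer applies, and Throughput = 4.
Goodput = -Throughput + Traffic + 6  [with Throughput=4, Traffic=3]  = 5

5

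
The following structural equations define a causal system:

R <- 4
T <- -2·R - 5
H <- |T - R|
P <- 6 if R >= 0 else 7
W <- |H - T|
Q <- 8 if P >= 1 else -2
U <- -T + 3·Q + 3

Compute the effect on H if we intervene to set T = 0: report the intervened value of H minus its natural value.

The intervention breaks the incoming arrows to T: T <- -2·R - 5 no longer applies, and T = 0.
H = |T - R|  [with T=0, R=4]  = 4
Without intervention: T = -2·R - 5  [with R=4]  = -13; H = |T - R|  [with T=-13, R=4]  = 17.
Change = 4 − 17 = -13.

-13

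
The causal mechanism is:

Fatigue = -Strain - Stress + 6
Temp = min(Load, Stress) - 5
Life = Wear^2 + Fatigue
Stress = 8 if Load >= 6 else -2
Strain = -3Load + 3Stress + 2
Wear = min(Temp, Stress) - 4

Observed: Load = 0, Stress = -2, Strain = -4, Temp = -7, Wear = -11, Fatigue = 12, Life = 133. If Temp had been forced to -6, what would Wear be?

Intervening sets Temp = -6 and removes its equation (Temp = min(Load, Stress) - 5).
Stress = 8 if Load >= 6 else -2  [with Load=0]  = -2
Wear = min(Temp, Stress) - 4  [with Temp=-6, Stress=-2]  = -10

-10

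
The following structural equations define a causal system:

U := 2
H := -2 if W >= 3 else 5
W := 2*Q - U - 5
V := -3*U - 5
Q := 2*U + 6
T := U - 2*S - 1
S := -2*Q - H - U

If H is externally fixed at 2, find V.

The intervention breaks the incoming arrows to H: H := -2 if W >= 3 else 5 no longer applies, and H = 2.
No directed path runs from H to V, so V keeps its natural value.
V = -3*U - 5  [with U=2]  = -11

-11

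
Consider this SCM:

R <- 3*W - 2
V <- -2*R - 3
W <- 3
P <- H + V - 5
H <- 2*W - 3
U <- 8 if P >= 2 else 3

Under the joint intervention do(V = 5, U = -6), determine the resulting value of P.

3

The joint intervention fixes V = 5, U = -6, removing each variable's own equation.
H = 2*W - 3  [with W=3]  = 3
P = H + V - 5  [with H=3, V=5]  = 3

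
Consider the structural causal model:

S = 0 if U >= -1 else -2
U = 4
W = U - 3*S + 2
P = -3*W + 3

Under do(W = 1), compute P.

0

The intervention breaks the incoming arrows to W: W = U - 3*S + 2 no longer applies, and W = 1.
P = -3*W + 3  [with W=1]  = 0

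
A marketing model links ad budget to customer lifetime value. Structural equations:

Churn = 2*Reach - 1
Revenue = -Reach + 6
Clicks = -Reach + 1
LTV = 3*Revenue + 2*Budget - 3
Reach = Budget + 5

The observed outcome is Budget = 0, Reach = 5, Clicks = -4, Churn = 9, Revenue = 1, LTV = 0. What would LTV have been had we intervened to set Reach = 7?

-6

Under do(Reach=7), the mechanism Reach = Budget + 5 is discarded; Reach is fixed at 7.
Revenue = -Reach + 6  [with Reach=7]  = -1
LTV = 3*Revenue + 2*Budget - 3  [with Revenue=-1, Budget=0]  = -6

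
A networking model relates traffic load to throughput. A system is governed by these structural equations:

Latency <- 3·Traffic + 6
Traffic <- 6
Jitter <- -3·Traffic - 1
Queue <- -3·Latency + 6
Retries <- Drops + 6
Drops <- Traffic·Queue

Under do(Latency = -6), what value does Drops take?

Under do(Latency=-6), the mechanism Latency <- 3·Traffic + 6 is discarded; Latency is fixed at -6.
Queue = -3·Latency + 6  [with Latency=-6]  = 24
Drops = Traffic·Queue  [with Traffic=6, Queue=24]  = 144

144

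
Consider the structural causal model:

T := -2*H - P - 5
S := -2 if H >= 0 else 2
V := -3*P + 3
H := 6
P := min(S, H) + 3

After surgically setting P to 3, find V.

-6

The intervention breaks the incoming arrows to P: P := min(S, H) + 3 no longer applies, and P = 3.
V = -3*P + 3  [with P=3]  = -6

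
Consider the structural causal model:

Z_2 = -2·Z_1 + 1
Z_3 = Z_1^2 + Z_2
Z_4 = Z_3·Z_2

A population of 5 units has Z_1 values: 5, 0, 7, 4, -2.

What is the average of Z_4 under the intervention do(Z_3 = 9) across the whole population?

-41.4

do(Z_3=9) breaks Z_3's dependence on Z_1. With Z_3=9 fixed, Z_4 across the units is -81, 9, -117, -63, 45, mean -41.4.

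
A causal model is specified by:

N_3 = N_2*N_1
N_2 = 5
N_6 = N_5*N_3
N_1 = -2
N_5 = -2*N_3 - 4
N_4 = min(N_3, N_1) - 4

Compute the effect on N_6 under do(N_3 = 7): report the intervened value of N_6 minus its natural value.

34

The intervention breaks the incoming arrows to N_3: N_3 = N_2*N_1 no longer applies, and N_3 = 7.
N_5 = -2*N_3 - 4  [with N_3=7]  = -18
N_6 = N_5*N_3  [with N_5=-18, N_3=7]  = -126
Without intervention: N_3 = N_2*N_1  [with N_2=5, N_1=-2]  = -10; N_5 = -2*N_3 - 4  [with N_3=-10]  = 16; N_6 = N_5*N_3  [with N_5=16, N_3=-10]  = -160.
Change = -126 − (-160) = 34.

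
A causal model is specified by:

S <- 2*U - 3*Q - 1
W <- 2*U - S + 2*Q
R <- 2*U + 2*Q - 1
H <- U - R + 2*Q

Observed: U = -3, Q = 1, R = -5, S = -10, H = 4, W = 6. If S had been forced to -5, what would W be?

Under do(S=-5), the mechanism S <- 2*U - 3*Q - 1 is discarded; S is fixed at -5.
W = 2*U - S + 2*Q  [with U=-3, S=-5, Q=1]  = 1

1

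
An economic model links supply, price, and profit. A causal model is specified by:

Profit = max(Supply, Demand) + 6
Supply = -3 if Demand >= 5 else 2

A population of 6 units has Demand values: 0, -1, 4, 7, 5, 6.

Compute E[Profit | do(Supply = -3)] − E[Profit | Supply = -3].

-2.5

The intervention sets Supply=-3 in all 6 units regardless of Demand. Recomputing Profit per unit gives 6, 5, 10, 13, 11, 12; average 9.5.
Conditioning on Supply=-3 selects the 3 unit(s) with Demand ∈ {7, 5, 6}. Their Profit values: 13, 11, 12. Mean = 12.
Difference = 9.5 − 12 = -2.5.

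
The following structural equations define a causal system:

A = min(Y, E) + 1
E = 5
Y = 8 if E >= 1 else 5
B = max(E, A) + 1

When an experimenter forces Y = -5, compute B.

Under do(Y=-5), the mechanism Y = 8 if E >= 1 else 5 is discarded; Y is fixed at -5.
A = min(Y, E) + 1  [with Y=-5, E=5]  = -4
B = max(E, A) + 1  [with E=5, A=-4]  = 6

6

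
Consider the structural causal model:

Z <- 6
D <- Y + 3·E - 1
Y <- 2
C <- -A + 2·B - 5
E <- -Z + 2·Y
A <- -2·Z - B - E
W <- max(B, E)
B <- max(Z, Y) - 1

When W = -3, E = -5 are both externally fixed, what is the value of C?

The joint intervention fixes W = -3, E = -5, removing each variable's own equation.
B = max(Z, Y) - 1  [with Z=6, Y=2]  = 5
A = -2·Z - B - E  [with Z=6, B=5, E=-5]  = -12
C = -A + 2·B - 5  [with A=-12, B=5]  = 17

17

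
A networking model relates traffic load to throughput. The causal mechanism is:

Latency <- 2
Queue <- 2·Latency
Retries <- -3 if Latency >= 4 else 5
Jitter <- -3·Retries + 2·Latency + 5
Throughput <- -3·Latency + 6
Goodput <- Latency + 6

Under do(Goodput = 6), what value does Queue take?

4

do(Goodput=6) replaces the equation Goodput <- Latency + 6 with the constant Goodput = 6.
Queue is not downstream of the intervention, so its value is determined by the original equations.
Queue = 2·Latency  [with Latency=2]  = 4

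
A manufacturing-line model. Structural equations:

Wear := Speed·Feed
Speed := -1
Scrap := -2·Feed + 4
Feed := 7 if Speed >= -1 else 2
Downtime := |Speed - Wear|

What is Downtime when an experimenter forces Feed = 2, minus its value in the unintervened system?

do(Feed=2) replaces the equation Feed := 7 if Speed >= -1 else 2 with the constant Feed = 2.
Wear = Speed·Feed  [with Speed=-1, Feed=2]  = -2
Downtime = |Speed - Wear|  [with Speed=-1, Wear=-2]  = 1
Without intervention: Feed = 7 if Speed >= -1 else 2  [with Speed=-1]  = 7; Wear = Speed·Feed  [with Speed=-1, Feed=7]  = -7; Downtime = |Speed - Wear|  [with Speed=-1, Wear=-7]  = 6.
Change = 1 − 6 = -5.

-5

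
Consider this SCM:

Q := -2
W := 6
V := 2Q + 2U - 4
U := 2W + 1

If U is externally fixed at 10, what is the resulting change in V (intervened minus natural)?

-6

The intervention breaks the incoming arrows to U: U := 2W + 1 no longer applies, and U = 10.
V = 2Q + 2U - 4  [with Q=-2, U=10]  = 12
Without intervention: U = 2W + 1  [with W=6]  = 13; V = 2Q + 2U - 4  [with Q=-2, U=13]  = 18.
Change = 12 − 18 = -6.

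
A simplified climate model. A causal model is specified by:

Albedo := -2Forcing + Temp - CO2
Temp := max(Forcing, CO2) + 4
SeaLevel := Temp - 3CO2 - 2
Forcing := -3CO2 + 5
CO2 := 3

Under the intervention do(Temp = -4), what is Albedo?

1

The intervention breaks the incoming arrows to Temp: Temp := max(Forcing, CO2) + 4 no longer applies, and Temp = -4.
Forcing = -3CO2 + 5  [with CO2=3]  = -4
Albedo = -2Forcing + Temp - CO2  [with Forcing=-4, Temp=-4, CO2=3]  = 1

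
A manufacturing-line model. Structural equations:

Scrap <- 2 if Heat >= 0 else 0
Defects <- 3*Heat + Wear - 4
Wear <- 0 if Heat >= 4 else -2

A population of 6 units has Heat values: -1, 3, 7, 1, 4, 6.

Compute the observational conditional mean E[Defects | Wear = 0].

Conditioning on Wear=0 selects the 3 unit(s) with Heat ∈ {7, 4, 6}. Their Defects values: 17, 8, 14. Mean = 13.

13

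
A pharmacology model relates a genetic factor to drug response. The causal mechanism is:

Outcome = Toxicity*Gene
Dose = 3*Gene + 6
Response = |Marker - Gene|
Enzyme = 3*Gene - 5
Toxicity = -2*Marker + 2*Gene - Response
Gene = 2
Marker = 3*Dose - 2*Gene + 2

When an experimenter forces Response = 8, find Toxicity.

The intervention breaks the incoming arrows to Response: Response = |Marker - Gene| no longer applies, and Response = 8.
Dose = 3*Gene + 6  [with Gene=2]  = 12
Marker = 3*Dose - 2*Gene + 2  [with Dose=12, Gene=2]  = 34
Toxicity = -2*Marker + 2*Gene - Response  [with Marker=34, Gene=2, Response=8]  = -72

-72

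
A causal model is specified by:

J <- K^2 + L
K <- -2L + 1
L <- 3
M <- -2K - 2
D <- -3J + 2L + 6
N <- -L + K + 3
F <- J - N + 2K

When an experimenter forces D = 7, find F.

The intervention breaks the incoming arrows to D: D <- -3J + 2L + 6 no longer applies, and D = 7.
F is not downstream of the intervention, so its value is determined by the original equations.
K = -2L + 1  [with L=3]  = -5
J = K^2 + L  [with K=-5, L=3]  = 28
N = -L + K + 3  [with L=3, K=-5]  = -5
F = J - N + 2K  [with J=28, N=-5, K=-5]  = 23

23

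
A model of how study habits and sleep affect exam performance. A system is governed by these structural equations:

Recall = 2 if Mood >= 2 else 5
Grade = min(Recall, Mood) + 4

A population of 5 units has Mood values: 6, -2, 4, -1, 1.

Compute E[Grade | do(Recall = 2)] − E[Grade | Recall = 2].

-1.6

do(Recall=2) breaks Recall's dependence on Mood. With Recall=2 fixed, Grade across the units is 6, 2, 6, 3, 5, mean 4.4.
Observing Recall=2 restricts to units where Recall's equation naturally yields 2: Mood ∈ {6, 4}. In that subpopulation Grade = 6, 6, mean 6.
Difference = 4.4 − 6 = -1.6.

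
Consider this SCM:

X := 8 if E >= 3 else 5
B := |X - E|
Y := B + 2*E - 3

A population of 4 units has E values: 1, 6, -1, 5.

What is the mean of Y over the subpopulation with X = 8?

10.5

Observing X=8 restricts to units where X's equation naturally yields 8: E ∈ {6, 5}. In that subpopulation Y = 11, 10, mean 10.5.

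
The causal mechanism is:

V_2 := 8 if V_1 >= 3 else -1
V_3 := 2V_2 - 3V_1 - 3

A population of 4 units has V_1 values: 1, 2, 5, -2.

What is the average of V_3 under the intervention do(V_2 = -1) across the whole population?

-9.5

Under do(V_2=-1), V_2's equation is replaced by V_2=-1 for every unit. Per-unit V_3: -8, -11, -20, 1. Mean = -9.5.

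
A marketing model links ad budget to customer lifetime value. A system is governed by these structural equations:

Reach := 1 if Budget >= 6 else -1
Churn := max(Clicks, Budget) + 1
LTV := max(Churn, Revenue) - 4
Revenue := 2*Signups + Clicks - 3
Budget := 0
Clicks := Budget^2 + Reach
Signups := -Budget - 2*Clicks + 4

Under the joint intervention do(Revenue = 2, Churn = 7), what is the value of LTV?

Setting Revenue = 2, Churn = 7 by intervention discards those variables' equations.
LTV = max(Churn, Revenue) - 4  [with Churn=7, Revenue=2]  = 3

3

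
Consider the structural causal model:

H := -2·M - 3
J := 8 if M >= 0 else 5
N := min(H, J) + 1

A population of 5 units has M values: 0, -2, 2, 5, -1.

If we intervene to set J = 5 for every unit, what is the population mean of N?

Under do(J=5), J's equation is replaced by J=5 for every unit. Per-unit N: -2, 2, -6, -12, 0. Mean = -3.6.

-3.6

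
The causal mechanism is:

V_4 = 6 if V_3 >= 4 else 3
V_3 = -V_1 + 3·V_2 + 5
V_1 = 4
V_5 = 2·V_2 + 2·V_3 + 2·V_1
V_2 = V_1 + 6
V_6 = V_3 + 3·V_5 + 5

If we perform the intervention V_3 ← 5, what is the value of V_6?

The intervention breaks the incoming arrows to V_3: V_3 = -V_1 + 3·V_2 + 5 no longer applies, and V_3 = 5.
V_2 = V_1 + 6  [with V_1=4]  = 10
V_5 = 2·V_2 + 2·V_3 + 2·V_1  [with V_2=10, V_3=5, V_1=4]  = 38
V_6 = V_3 + 3·V_5 + 5  [with V_3=5, V_5=38]  = 124

124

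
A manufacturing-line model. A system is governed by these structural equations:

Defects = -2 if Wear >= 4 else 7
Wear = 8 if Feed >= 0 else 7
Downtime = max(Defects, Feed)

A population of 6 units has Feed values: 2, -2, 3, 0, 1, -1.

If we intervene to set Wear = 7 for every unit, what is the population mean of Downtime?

0.5

Under do(Wear=7), Wear's equation is replaced by Wear=7 for every unit. Per-unit Downtime: 2, -2, 3, 0, 1, -1. Mean = 0.5.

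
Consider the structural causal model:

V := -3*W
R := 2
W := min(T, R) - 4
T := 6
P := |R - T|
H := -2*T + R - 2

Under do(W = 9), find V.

The intervention breaks the incoming arrows to W: W := min(T, R) - 4 no longer applies, and W = 9.
V = -3*W  [with W=9]  = -27

-27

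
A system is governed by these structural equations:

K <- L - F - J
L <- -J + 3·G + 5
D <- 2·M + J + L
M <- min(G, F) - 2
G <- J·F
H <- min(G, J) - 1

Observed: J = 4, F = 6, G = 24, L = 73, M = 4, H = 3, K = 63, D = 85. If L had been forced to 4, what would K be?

-6

The intervention breaks the incoming arrows to L: L <- -J + 3·G + 5 no longer applies, and L = 4.
K = L - F - J  [with L=4, F=6, J=4]  = -6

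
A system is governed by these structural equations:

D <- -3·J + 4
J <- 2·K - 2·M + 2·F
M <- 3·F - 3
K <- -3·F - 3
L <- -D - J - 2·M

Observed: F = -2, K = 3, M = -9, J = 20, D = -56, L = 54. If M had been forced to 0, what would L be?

0

The intervention breaks the incoming arrows to M: M <- 3·F - 3 no longer applies, and M = 0.
K = -3·F - 3  [with F=-2]  = 3
J = 2·K - 2·M + 2·F  [with K=3, M=0, F=-2]  = 2
D = -3·J + 4  [with J=2]  = -2
L = -D - J - 2·M  [with D=-2, J=2, M=0]  = 0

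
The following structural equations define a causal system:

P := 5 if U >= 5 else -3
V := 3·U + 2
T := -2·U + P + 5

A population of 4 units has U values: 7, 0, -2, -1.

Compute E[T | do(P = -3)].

do(P=-3) breaks P's dependence on U. With P=-3 fixed, T across the units is -12, 2, 6, 4, mean 0.

0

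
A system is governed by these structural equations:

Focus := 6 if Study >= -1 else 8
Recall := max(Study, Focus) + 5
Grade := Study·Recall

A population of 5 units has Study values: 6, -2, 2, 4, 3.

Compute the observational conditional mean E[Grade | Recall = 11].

Conditioning on Recall=11 selects the 4 unit(s) with Study ∈ {6, 2, 4, 3}. Their Grade values: 66, 22, 44, 33. Mean = 41.25.

41.25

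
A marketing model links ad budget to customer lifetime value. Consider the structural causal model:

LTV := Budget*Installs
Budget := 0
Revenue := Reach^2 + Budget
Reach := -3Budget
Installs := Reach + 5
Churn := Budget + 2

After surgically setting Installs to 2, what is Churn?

2

The intervention breaks the incoming arrows to Installs: Installs := Reach + 5 no longer applies, and Installs = 2.
Churn is not downstream of the intervention, so its value is determined by the original equations.
Churn = Budget + 2  [with Budget=0]  = 2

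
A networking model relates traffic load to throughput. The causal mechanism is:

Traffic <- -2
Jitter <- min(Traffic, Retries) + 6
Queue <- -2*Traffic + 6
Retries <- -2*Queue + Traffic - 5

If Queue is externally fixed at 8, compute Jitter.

Under do(Queue=8), the mechanism Queue <- -2*Traffic + 6 is discarded; Queue is fixed at 8.
Retries = -2*Queue + Traffic - 5  [with Queue=8, Traffic=-2]  = -23
Jitter = min(Traffic, Retries) + 6  [with Traffic=-2, Retries=-23]  = -17

-17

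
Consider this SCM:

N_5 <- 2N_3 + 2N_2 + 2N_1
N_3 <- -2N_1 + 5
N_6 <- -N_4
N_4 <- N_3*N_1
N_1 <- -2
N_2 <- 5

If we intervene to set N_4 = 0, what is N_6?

0

Under do(N_4=0), the mechanism N_4 <- N_3*N_1 is discarded; N_4 is fixed at 0.
N_6 = -N_4  [with N_4=0]  = 0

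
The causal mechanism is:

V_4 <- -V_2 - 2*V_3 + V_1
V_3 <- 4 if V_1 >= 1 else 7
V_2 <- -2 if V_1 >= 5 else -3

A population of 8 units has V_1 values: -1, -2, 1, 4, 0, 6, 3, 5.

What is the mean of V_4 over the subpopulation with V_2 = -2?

Observing V_2=-2 restricts to units where V_2's equation naturally yields -2: V_1 ∈ {6, 5}. In that subpopulation V_4 = 0, -1, mean -0.5.

-0.5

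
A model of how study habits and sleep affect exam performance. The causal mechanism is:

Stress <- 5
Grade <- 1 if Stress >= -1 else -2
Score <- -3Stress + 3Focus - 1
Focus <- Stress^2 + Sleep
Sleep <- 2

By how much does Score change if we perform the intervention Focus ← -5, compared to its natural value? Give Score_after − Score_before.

The intervention breaks the incoming arrows to Focus: Focus <- Stress^2 + Sleep no longer applies, and Focus = -5.
Score = -3Stress + 3Focus - 1  [with Stress=5, Focus=-5]  = -31
Without intervention: Focus = Stress^2 + Sleep  [with Stress=5, Sleep=2]  = 27; Score = -3Stress + 3Focus - 1  [with Stress=5, Focus=27]  = 65.
Change = -31 − 65 = -96.

-96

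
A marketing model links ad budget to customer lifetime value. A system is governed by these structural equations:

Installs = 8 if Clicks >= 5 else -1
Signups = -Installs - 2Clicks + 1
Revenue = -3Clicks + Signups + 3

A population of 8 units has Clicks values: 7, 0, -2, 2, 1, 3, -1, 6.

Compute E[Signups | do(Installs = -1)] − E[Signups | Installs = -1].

-3

Under do(Installs=-1), Installs's equation is replaced by Installs=-1 for every unit. Per-unit Signups: -12, 2, 6, -2, 0, -4, 4, -10. Mean = -2.
Observing Installs=-1 restricts to units where Installs's equation naturally yields -1: Clicks ∈ {0, -2, 2, 1, 3, -1}. In that subpopulation Signups = 2, 6, -2, 0, -4, 4, mean 1.
Difference = -2 − 1 = -3.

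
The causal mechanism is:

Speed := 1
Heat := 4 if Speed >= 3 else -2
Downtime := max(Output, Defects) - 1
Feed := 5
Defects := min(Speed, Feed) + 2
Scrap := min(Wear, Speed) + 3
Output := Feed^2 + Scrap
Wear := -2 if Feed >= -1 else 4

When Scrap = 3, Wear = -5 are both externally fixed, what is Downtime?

27

Under do(Scrap = 3, Wear = -5), each intervened variable's structural equation is replaced by its fixed value.
Defects = min(Speed, Feed) + 2  [with Speed=1, Feed=5]  = 3
Output = Feed^2 + Scrap  [with Feed=5, Scrap=3]  = 28
Downtime = max(Output, Defects) - 1  [with Output=28, Defects=3]  = 27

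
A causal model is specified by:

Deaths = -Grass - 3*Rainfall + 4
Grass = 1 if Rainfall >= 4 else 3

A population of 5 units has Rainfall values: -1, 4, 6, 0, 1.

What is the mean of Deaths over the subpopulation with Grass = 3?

1

E[Deaths|Grass=3] averages over only the 3 units with Grass=3 (Rainfall = -1, 0, 1): Deaths = 4, 1, -2, mean 1.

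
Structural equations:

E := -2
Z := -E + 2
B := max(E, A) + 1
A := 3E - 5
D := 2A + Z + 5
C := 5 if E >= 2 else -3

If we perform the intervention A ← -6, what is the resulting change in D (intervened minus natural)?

do(A=-6) replaces the equation A := 3E - 5 with the constant A = -6.
Z = -E + 2  [with E=-2]  = 4
D = 2A + Z + 5  [with A=-6, Z=4]  = -3
Without intervention: A = 3E - 5  [with E=-2]  = -11; Z = -E + 2  [with E=-2]  = 4; D = 2A + Z + 5  [with A=-11, Z=4]  = -13.
Change = -3 − (-13) = 10.

10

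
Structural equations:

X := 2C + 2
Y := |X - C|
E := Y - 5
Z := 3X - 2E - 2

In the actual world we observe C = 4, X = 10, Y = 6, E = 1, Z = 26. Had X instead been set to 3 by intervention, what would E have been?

-4

Under do(X=3), the mechanism X := 2C + 2 is discarded; X is fixed at 3.
Y = |X - C|  [with X=3, C=4]  = 1
E = Y - 5  [with Y=1]  = -4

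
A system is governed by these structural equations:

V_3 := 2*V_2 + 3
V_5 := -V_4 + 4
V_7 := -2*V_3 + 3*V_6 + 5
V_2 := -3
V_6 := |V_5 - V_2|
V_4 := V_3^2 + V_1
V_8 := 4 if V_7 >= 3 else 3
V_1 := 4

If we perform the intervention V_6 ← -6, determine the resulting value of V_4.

do(V_6=-6) replaces the equation V_6 := |V_5 - V_2| with the constant V_6 = -6.
No directed path runs from V_6 to V_4, so V_4 keeps its natural value.
V_3 = 2*V_2 + 3  [with V_2=-3]  = -3
V_4 = V_3^2 + V_1  [with V_3=-3, V_1=4]  = 13

13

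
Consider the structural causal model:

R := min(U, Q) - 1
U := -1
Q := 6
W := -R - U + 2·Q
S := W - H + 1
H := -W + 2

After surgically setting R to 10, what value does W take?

3

The intervention breaks the incoming arrows to R: R := min(U, Q) - 1 no longer applies, and R = 10.
W = -R - U + 2·Q  [with R=10, U=-1, Q=6]  = 3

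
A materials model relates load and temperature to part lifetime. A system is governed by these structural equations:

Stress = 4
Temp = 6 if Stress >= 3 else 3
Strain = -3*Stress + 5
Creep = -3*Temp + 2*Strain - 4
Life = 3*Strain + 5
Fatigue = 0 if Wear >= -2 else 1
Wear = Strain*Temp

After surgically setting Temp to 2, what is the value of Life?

The intervention breaks the incoming arrows to Temp: Temp = 6 if Stress >= 3 else 3 no longer applies, and Temp = 2.
Life is not downstream of the intervention, so its value is determined by the original equations.
Strain = -3*Stress + 5  [with Stress=4]  = -7
Life = 3*Strain + 5  [with Strain=-7]  = -16

-16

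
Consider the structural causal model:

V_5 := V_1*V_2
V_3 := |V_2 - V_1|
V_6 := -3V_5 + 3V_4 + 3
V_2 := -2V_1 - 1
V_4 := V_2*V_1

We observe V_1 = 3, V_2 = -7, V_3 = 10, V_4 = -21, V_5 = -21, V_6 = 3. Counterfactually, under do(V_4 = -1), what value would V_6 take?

Under do(V_4=-1), the mechanism V_4 := V_2*V_1 is discarded; V_4 is fixed at -1.
V_2 = -2V_1 - 1  [with V_1=3]  = -7
V_5 = V_1*V_2  [with V_1=3, V_2=-7]  = -21
V_6 = -3V_5 + 3V_4 + 3  [with V_5=-21, V_4=-1]  = 63

63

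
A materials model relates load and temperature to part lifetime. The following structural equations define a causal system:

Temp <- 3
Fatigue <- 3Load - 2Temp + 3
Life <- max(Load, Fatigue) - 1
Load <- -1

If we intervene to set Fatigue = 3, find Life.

2

The intervention breaks the incoming arrows to Fatigue: Fatigue <- 3Load - 2Temp + 3 no longer applies, and Fatigue = 3.
Life = max(Load, Fatigue) - 1  [with Load=-1, Fatigue=3]  = 2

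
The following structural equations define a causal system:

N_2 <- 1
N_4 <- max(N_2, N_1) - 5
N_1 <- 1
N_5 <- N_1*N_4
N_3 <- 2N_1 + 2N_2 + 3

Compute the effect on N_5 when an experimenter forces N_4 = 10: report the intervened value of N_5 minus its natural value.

Intervening sets N_4 = 10 and removes its equation (N_4 <- max(N_2, N_1) - 5).
N_5 = N_1*N_4  [with N_1=1, N_4=10]  = 10
Without intervention: N_4 = max(N_2, N_1) - 5  [with N_2=1, N_1=1]  = -4; N_5 = N_1*N_4  [with N_1=1, N_4=-4]  = -4.
Change = 10 − (-4) = 14.

14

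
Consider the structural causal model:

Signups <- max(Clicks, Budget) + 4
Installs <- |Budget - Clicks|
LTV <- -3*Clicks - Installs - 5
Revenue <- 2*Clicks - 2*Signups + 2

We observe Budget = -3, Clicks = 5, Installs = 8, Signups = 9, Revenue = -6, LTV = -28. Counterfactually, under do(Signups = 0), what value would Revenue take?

Intervening sets Signups = 0 and removes its equation (Signups <- max(Clicks, Budget) + 4).
Revenue = 2*Clicks - 2*Signups + 2  [with Clicks=5, Signups=0]  = 12

12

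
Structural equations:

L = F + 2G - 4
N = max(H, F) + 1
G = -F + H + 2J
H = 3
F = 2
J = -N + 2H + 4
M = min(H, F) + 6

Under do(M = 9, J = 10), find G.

21

Setting M = 9, J = 10 by intervention discards those variables' equations.
G = -F + H + 2J  [with F=2, H=3, J=10]  = 21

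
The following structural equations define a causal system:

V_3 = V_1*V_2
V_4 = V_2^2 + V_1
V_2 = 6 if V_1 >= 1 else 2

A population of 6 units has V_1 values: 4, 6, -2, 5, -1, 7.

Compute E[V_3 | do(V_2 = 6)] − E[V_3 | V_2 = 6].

Under do(V_2=6), V_2's equation is replaced by V_2=6 for every unit. Per-unit V_3: 24, 36, -12, 30, -6, 42. Mean = 19.
Conditioning on V_2=6 selects the 4 unit(s) with V_1 ∈ {4, 6, 5, 7}. Their V_3 values: 24, 36, 30, 42. Mean = 33.
Difference = 19 − 33 = -14.

-14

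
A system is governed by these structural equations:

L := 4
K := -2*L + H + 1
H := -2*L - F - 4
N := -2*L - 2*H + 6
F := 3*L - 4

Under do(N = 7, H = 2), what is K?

-5

Under do(N = 7, H = 2), each intervened variable's structural equation is replaced by its fixed value.
K = -2*L + H + 1  [with L=4, H=2]  = -5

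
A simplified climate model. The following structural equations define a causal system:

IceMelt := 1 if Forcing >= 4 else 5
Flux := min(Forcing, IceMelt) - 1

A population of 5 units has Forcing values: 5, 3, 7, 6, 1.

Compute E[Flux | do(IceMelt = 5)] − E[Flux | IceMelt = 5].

1.8

do(IceMelt=5) breaks IceMelt's dependence on Forcing. With IceMelt=5 fixed, Flux across the units is 4, 2, 4, 4, 0, mean 2.8.
Conditioning on IceMelt=5 selects the 2 unit(s) with Forcing ∈ {3, 1}. Their Flux values: 2, 0. Mean = 1.
Difference = 2.8 − 1 = 1.8.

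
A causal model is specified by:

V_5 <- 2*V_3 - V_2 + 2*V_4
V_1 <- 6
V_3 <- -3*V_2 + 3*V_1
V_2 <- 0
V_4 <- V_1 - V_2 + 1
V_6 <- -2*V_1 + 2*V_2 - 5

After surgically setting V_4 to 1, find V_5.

Intervening sets V_4 = 1 and removes its equation (V_4 <- V_1 - V_2 + 1).
V_3 = -3*V_2 + 3*V_1  [with V_2=0, V_1=6]  = 18
V_5 = 2*V_3 - V_2 + 2*V_4  [with V_3=18, V_2=0, V_4=1]  = 38

38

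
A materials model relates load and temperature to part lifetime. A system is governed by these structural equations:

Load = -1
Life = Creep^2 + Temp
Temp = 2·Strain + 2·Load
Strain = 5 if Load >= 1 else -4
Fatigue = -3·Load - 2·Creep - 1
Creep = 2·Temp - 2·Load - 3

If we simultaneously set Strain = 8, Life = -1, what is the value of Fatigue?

Setting Strain = 8, Life = -1 by intervention discards those variables' equations.
Temp = 2·Strain + 2·Load  [with Strain=8, Load=-1]  = 14
Creep = 2·Temp - 2·Load - 3  [with Temp=14, Load=-1]  = 27
Fatigue = -3·Load - 2·Creep - 1  [with Load=-1, Creep=27]  = -52

-52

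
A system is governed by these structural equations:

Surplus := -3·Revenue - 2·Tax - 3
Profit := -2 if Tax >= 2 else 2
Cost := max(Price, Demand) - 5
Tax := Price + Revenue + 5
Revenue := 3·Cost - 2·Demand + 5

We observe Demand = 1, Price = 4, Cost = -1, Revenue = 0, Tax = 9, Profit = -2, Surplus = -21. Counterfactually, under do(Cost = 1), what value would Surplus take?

The intervention breaks the incoming arrows to Cost: Cost := max(Price, Demand) - 5 no longer applies, and Cost = 1.
Revenue = 3·Cost - 2·Demand + 5  [with Cost=1, Demand=1]  = 6
Tax = Price + Revenue + 5  [with Price=4, Revenue=6]  = 15
Surplus = -3·Revenue - 2·Tax - 3  [with Revenue=6, Tax=15]  = -51

-51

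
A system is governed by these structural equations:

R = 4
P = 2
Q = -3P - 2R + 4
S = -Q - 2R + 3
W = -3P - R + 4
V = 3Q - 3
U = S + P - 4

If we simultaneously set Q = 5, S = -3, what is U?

-5

Under do(Q = 5, S = -3), each intervened variable's structural equation is replaced by its fixed value.
U = S + P - 4  [with S=-3, P=2]  = -5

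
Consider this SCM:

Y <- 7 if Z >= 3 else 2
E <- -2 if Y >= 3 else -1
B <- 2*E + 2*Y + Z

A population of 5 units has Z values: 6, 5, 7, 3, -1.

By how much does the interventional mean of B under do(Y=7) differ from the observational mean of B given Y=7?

The intervention sets Y=7 in all 5 units regardless of Z. Recomputing B per unit gives 16, 15, 17, 13, 9; average 14.
Observing Y=7 restricts to units where Y's equation naturally yields 7: Z ∈ {6, 5, 7, 3}. In that subpopulation B = 16, 15, 17, 13, mean 15.25.
Difference = 14 − 15.25 = -1.25.

-1.25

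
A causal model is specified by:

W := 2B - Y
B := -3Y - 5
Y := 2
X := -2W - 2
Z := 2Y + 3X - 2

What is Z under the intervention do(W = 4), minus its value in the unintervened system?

-168

do(W=4) replaces the equation W := 2B - Y with the constant W = 4.
X = -2W - 2  [with W=4]  = -10
Z = 2Y + 3X - 2  [with Y=2, X=-10]  = -28
Without intervention: B = -3Y - 5  [with Y=2]  = -11; W = 2B - Y  [with B=-11, Y=2]  = -24; X = -2W - 2  [with W=-24]  = 46; Z = 2Y + 3X - 2  [with Y=2, X=46]  = 140.
Change = -28 − 140 = -168.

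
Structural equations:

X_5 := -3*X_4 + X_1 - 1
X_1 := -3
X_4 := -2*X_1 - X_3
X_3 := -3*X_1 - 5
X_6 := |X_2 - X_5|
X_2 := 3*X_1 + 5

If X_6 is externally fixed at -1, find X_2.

-4

do(X_6=-1) replaces the equation X_6 := |X_2 - X_5| with the constant X_6 = -1.
X_2 is not downstream of the intervention, so its value is determined by the original equations.
X_2 = 3*X_1 + 5  [with X_1=-3]  = -4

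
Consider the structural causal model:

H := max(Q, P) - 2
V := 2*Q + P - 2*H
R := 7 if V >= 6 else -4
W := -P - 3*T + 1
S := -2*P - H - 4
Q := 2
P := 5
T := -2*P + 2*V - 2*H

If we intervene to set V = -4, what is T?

-24

Intervening sets V = -4 and removes its equation (V := 2*Q + P - 2*H).
H = max(Q, P) - 2  [with Q=2, P=5]  = 3
T = -2*P + 2*V - 2*H  [with P=5, V=-4, H=3]  = -24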